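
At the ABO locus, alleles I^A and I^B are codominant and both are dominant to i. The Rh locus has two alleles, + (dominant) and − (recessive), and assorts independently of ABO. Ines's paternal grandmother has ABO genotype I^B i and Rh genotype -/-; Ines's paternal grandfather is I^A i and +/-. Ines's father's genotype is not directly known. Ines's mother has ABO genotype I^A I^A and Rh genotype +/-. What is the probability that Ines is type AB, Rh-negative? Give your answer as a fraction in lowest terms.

Ines's father's ABO genotype from I^B i × I^A i: 1/4 I^A I^B, 1/4 I^A i, 1/4 I^B i, 1/4 i i.
Crossing each possibility with the mother I^A I^A and summing P(type AB): 1/4·1/2 + 1/4·0 + 1/4·1/2 + 1/4·0 = 1/4.
Similarly for Rh via the father's Rh distribution: P(Rh-) = 3/8.
Independent loci: 1/4 × 3/8 = 3/32.

3/32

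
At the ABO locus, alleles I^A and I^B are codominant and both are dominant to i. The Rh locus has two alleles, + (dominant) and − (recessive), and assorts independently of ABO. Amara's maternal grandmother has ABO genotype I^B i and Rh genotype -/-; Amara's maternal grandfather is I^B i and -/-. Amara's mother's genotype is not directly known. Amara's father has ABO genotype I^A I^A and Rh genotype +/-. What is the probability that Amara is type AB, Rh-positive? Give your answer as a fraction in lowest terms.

Amara's mother's ABO genotype from I^B i × I^B i: 1/4 I^B I^B, 1/2 I^B i, 1/4 i i.
Crossing each possibility with the father I^A I^A and summing P(type AB): 1/4·1 + 1/2·1/2 + 1/4·0 = 1/2.
Similarly for Rh via the mother's Rh distribution: P(Rh+) = 1/2.
Independent loci: 1/2 × 1/2 = 1/4.

1/4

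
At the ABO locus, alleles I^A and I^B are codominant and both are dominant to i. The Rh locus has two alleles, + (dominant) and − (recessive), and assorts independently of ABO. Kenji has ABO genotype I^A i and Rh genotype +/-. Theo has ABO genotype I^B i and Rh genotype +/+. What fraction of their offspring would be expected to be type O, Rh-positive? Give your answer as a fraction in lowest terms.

1/4

ABO cross I^A i × I^B i → offspring phenotypes: 1/4 O, 1/4 A, 1/4 B, 1/4 AB.
Rh cross +/- × +/+ → 1 Rh+.
Independent loci: P(type O, Rh-positive) = 1/4 × 1 = 1/4.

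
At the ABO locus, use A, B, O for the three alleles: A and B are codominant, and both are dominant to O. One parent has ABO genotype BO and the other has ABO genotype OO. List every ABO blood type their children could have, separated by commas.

O, B

Gametes from BO × OO give offspring ABO genotypes BO, OO, i.e. phenotypes O, B.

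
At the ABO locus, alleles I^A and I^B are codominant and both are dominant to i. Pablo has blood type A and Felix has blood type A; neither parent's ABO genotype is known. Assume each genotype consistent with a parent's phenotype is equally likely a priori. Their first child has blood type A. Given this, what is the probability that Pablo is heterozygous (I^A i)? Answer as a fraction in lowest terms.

7/15

Possible genotypes: Pablo ∈ {I^A I^A, I^A i}; Felix ∈ {I^A I^A, I^A i}.
Weight each parental genotype pair by prior × P(type-A child):
  I^A I^A × I^A I^A: posterior weight 4/15.
  I^A I^A × I^A i: posterior weight 4/15.
  I^A i × I^A I^A: posterior weight 4/15.
  I^A i × I^A i: posterior weight 1/5.
Sum the posterior weight over pairs where Pablo is I^A i: 7/15.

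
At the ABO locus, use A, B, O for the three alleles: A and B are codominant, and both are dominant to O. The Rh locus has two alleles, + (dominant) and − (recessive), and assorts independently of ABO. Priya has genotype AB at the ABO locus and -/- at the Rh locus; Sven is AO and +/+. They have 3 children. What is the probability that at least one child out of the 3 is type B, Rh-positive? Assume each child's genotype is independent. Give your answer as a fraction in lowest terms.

37/64

ABO cross AB × AO → 1/2 A, 1/4 B, 1/4 AB.
Rh cross -/- × +/+ → 1 Rh+; so P(type B, Rh-positive) = 1/4 × 1 = 1/4 per child.
P(none) = (3/4)^3 = 27/64; P(at least one) = 1 − 27/64 = 37/64.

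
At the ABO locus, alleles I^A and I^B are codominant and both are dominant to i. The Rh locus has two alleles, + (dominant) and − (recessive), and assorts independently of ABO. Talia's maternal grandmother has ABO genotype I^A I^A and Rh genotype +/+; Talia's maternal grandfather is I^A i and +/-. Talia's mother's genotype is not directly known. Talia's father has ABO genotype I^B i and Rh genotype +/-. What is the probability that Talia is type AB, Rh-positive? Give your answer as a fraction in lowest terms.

Talia's mother's ABO genotype from I^A I^A × I^A i: 1/2 I^A I^A, 1/2 I^A i.
Crossing each possibility with the father I^B i and summing P(type AB): 1/2·1/2 + 1/2·1/4 = 3/8.
Similarly for Rh via the mother's Rh distribution: P(Rh+) = 7/8.
Independent loci: 3/8 × 7/8 = 21/64.

21/64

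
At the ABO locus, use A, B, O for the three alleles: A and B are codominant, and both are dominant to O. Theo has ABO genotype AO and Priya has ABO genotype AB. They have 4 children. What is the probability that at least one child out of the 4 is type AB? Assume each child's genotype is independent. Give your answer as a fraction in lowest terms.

175/256

ABO cross AO × AB → 1/2 A, 1/4 B, 1/4 AB.
So P(type AB) = 1/4 per child.
P(none) = (3/4)^4 = 81/256; P(at least one) = 1 − 81/256 = 175/256.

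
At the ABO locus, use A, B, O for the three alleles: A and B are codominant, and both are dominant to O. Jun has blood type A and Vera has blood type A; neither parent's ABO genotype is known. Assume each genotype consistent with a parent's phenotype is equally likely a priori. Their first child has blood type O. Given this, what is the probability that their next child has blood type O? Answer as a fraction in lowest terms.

Possible genotypes: Jun ∈ {AA, AO}; Vera ∈ {AA, AO}.
Weight each parental genotype pair by prior × P(type-O child):
  AO × AO: posterior weight 1; P(next child type O) = 1/4.
Weighted sum = 1/4.

1/4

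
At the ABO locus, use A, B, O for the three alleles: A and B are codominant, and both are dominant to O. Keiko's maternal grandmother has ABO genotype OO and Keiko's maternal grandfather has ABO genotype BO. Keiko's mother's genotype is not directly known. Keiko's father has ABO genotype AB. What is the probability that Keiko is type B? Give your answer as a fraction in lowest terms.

1/2

Keiko's mother's ABO genotype from OO × BO: 1/2 BO, 1/2 OO.
Crossing each possibility with the father AB and summing P(type B): 1/2·1/2 + 1/2·1/2 = 1/2.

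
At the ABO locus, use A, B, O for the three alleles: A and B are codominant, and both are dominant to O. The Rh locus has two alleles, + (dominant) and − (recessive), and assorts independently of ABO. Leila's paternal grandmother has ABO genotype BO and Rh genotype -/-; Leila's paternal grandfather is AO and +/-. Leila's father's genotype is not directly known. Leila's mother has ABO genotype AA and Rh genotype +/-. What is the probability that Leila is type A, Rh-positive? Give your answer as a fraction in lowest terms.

Leila's father's ABO genotype from BO × AO: 1/4 AB, 1/4 AO, 1/4 BO, 1/4 OO.
Crossing each possibility with the mother AA and summing P(type A): 1/4·1/2 + 1/4·1 + 1/4·1/2 + 1/4·1 = 3/4.
Similarly for Rh via the father's Rh distribution: P(Rh+) = 5/8.
Independent loci: 3/4 × 5/8 = 15/32.

15/32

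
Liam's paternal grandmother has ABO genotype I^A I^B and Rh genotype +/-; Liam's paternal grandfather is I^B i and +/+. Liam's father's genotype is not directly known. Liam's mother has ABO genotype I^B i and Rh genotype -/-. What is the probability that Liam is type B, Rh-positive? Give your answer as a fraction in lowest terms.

15/32

Liam's father's ABO genotype from I^A I^B × I^B i: 1/4 I^A I^B, 1/4 I^A i, 1/4 I^B I^B, 1/4 I^B i.
Crossing each possibility with the mother I^B i and summing P(type B): 1/4·1/2 + 1/4·1/4 + 1/4·1 + 1/4·3/4 = 5/8.
Similarly for Rh via the father's Rh distribution: P(Rh+) = 3/4.
Independent loci: 5/8 × 3/4 = 15/32.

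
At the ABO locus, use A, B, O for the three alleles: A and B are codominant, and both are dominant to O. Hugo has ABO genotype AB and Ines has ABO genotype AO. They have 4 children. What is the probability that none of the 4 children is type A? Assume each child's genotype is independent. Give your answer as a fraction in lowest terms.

ABO cross AB × AO → 1/2 A, 1/4 B, 1/4 AB.
So P(type A) = 1/2 per child.
P(not type A) = 1/2 for one child; (1/2)^4 = 1/16.

1/16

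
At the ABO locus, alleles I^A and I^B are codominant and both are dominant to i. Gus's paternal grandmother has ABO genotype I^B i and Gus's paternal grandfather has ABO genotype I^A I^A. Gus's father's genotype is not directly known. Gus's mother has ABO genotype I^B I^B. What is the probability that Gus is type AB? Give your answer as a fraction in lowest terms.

1/2

Gus's father's ABO genotype from I^B i × I^A I^A: 1/2 I^A I^B, 1/2 I^A i.
Crossing each possibility with the mother I^B I^B and summing P(type AB): 1/2·1/2 + 1/2·1/2 = 1/2.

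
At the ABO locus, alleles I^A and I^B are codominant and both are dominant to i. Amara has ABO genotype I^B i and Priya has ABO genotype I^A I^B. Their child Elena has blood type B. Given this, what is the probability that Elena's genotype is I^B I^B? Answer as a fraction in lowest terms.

1/2

Cross I^B i × I^A I^B → 1/4 I^A I^B, 1/4 I^A i, 1/4 I^B I^B, 1/4 I^B i.
Type-B genotypes among offspring: I^B I^B (1/4), I^B i (1/4); total 1/2.
P(I^B I^B | type B) = (1/4) / (1/2) = 1/2.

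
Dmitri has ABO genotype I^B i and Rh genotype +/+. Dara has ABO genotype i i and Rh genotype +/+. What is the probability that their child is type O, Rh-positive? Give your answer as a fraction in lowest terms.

1/2

ABO cross I^B i × i i → offspring phenotypes: 1/2 O, 1/2 B.
Rh cross +/+ × +/+ → 1 Rh+.
Independent loci: P(type O, Rh-positive) = 1/2 × 1 = 1/2.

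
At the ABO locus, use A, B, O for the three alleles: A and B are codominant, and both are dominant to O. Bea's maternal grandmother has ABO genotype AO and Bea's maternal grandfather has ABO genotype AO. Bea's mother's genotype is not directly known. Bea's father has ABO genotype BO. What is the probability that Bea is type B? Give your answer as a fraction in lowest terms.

Bea's mother's ABO genotype from AO × AO: 1/4 AA, 1/2 AO, 1/4 OO.
Crossing each possibility with the father BO and summing P(type B): 1/4·0 + 1/2·1/4 + 1/4·1/2 = 1/4.

1/4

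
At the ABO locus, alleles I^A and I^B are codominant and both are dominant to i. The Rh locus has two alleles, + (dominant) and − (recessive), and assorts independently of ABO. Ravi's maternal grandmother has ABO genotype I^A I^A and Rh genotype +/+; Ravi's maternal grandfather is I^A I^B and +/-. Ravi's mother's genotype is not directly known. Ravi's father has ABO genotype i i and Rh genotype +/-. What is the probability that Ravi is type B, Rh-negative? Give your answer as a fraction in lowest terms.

Ravi's mother's ABO genotype from I^A I^A × I^A I^B: 1/2 I^A I^A, 1/2 I^A I^B.
Crossing each possibility with the father i i and summing P(type B): 1/2·0 + 1/2·1/2 = 1/4.
Similarly for Rh via the mother's Rh distribution: P(Rh-) = 1/8.
Independent loci: 1/4 × 1/8 = 1/32.

1/32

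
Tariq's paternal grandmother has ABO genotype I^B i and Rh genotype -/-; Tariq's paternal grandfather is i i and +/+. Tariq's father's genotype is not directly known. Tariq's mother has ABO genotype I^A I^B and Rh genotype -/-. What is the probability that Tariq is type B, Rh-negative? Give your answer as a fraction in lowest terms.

Tariq's father's ABO genotype from I^B i × i i: 1/2 I^B i, 1/2 i i.
Crossing each possibility with the mother I^A I^B and summing P(type B): 1/2·1/2 + 1/2·1/2 = 1/2.
Similarly for Rh via the father's Rh distribution: P(Rh-) = 1/2.
Independent loci: 1/2 × 1/2 = 1/4.

1/4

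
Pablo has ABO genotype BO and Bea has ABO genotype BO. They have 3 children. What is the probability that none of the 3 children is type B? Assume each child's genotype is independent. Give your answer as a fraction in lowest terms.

ABO cross BO × BO → 1/4 O, 3/4 B.
So P(type B) = 3/4 per child.
P(not type B) = 1/4 for one child; (1/4)^3 = 1/64.

1/64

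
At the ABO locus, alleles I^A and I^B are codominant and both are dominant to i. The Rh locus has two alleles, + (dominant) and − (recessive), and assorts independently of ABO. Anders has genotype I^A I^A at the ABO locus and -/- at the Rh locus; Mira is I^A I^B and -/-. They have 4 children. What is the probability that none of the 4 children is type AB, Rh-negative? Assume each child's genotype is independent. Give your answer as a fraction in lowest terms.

ABO cross I^A I^A × I^A I^B → 1/2 A, 1/2 AB.
Rh cross -/- × -/- → 1 Rh-; so P(type AB, Rh-negative) = 1/2 × 1 = 1/2 per child.
P(not type AB, Rh-negative) = 1/2 for one child; (1/2)^4 = 1/16.

1/16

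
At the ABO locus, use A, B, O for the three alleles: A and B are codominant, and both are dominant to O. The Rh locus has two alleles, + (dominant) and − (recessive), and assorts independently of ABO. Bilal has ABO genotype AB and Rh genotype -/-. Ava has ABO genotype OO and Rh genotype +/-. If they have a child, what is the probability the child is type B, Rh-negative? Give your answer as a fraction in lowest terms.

1/4

ABO cross AB × OO → offspring phenotypes: 1/2 A, 1/2 B.
Rh cross -/- × +/- → 1/2 Rh+, 1/2 Rh-.
Independent loci: P(type B, Rh-negative) = 1/2 × 1/2 = 1/4.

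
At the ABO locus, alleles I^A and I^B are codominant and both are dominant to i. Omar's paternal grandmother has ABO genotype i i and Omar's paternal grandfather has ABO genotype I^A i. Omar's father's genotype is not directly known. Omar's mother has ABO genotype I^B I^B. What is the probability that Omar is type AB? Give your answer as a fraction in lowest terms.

1/4

Omar's father's ABO genotype from i i × I^A i: 1/2 I^A i, 1/2 i i.
Crossing each possibility with the mother I^B I^B and summing P(type AB): 1/2·1/2 + 1/2·0 = 1/4.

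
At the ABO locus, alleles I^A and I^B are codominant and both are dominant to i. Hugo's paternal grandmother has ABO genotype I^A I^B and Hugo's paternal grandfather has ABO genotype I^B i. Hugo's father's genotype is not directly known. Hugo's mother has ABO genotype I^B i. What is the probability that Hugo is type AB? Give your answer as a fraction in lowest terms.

Hugo's father's ABO genotype from I^A I^B × I^B i: 1/4 I^A I^B, 1/4 I^A i, 1/4 I^B I^B, 1/4 I^B i.
Crossing each possibility with the mother I^B i and summing P(type AB): 1/4·1/4 + 1/4·1/4 + 1/4·0 + 1/4·0 = 1/8.

1/8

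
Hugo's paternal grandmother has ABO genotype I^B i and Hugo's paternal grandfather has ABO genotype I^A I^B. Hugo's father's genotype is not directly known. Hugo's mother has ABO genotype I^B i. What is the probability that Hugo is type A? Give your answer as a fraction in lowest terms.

1/8

Hugo's father's ABO genotype from I^B i × I^A I^B: 1/4 I^A I^B, 1/4 I^A i, 1/4 I^B I^B, 1/4 I^B i.
Crossing each possibility with the mother I^B i and summing P(type A): 1/4·1/4 + 1/4·1/4 + 1/4·0 + 1/4·0 = 1/8.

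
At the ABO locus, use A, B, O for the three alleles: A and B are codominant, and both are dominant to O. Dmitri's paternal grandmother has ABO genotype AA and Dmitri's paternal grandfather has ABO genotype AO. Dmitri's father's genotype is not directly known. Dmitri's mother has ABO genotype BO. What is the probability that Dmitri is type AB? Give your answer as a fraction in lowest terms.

Dmitri's father's ABO genotype from AA × AO: 1/2 AA, 1/2 AO.
Crossing each possibility with the mother BO and summing P(type AB): 1/2·1/2 + 1/2·1/4 = 3/8.

3/8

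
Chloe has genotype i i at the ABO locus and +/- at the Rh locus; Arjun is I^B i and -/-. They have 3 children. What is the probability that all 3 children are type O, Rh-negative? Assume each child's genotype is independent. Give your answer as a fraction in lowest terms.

1/64

ABO cross i i × I^B i → 1/2 O, 1/2 B.
Rh cross +/- × -/- → 1/2 Rh+, 1/2 Rh-; so P(type O, Rh-negative) = 1/2 × 1/2 = 1/4 per child.
All 3 independent: (1/4)^3 = 1/64.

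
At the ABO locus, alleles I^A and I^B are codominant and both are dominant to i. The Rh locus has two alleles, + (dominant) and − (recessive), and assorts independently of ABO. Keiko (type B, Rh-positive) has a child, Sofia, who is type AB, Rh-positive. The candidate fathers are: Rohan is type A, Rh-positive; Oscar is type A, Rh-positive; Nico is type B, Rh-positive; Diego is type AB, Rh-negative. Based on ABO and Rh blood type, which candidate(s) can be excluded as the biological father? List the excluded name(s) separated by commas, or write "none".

Nico

A candidate is excluded only if no genotype consistent with his phenotype could produce a type AB, Rh-positive child with a type B, Rh-positive mother.
Nico (type B, Rh+): no genotype consistent with that phenotype can produce a type-AB Rh+ child with a type-B mother.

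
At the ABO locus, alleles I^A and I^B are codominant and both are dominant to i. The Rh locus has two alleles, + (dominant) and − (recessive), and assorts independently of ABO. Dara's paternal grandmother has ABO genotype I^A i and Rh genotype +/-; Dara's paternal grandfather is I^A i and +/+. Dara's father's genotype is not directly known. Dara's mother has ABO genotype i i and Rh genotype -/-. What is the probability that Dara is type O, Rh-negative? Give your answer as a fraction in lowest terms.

Dara's father's ABO genotype from I^A i × I^A i: 1/4 I^A I^A, 1/2 I^A i, 1/4 i i.
Crossing each possibility with the mother i i and summing P(type O): 1/4·0 + 1/2·1/2 + 1/4·1 = 1/2.
Similarly for Rh via the father's Rh distribution: P(Rh-) = 1/4.
Independent loci: 1/2 × 1/4 = 1/8.

1/8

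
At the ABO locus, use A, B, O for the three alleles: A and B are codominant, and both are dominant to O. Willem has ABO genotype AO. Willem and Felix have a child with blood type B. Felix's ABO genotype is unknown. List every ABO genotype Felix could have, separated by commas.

AB, BB, BO

For each candidate genotype of Felix, check whether crossing it with AO can produce every observed child phenotype.
  AA → possible child types {A} ✗
  AB → possible child types {A, B, AB} ✓
  AO → possible child types {O, A} ✗
  BB → possible child types {B, AB} ✓
  BO → possible child types {O, A, B, AB} ✓
  OO → possible child types {O, A} ✗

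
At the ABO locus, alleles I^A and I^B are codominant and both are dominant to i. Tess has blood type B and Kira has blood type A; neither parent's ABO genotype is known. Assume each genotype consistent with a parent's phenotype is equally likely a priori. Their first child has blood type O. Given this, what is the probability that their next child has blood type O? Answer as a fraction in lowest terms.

Possible genotypes: Tess ∈ {I^B I^B, I^B i}; Kira ∈ {I^A I^A, I^A i}.
Weight each parental genotype pair by prior × P(type-O child):
  I^B i × I^A i: posterior weight 1; P(next child type O) = 1/4.
Weighted sum = 1/4.

1/4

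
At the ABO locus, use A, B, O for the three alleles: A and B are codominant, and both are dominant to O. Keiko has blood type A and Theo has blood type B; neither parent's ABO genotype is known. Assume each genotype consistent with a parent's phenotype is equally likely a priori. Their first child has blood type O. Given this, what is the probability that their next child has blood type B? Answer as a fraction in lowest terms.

Possible genotypes: Keiko ∈ {AA, AO}; Theo ∈ {BB, BO}.
Weight each parental genotype pair by prior × P(type-O child):
  AO × BO: posterior weight 1; P(next child type B) = 1/4.
Weighted sum = 1/4.

1/4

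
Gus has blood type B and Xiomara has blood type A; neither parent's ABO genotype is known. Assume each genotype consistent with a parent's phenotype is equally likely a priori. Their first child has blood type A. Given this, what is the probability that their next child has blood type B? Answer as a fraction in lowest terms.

Possible genotypes: Gus ∈ {BB, BO}; Xiomara ∈ {AA, AO}.
Weight each parental genotype pair by prior × P(type-A child):
  BO × AA: posterior weight 2/3; P(next child type B) = 0.
  BO × AO: posterior weight 1/3; P(next child type B) = 1/4.
Weighted sum = 1/12.

1/12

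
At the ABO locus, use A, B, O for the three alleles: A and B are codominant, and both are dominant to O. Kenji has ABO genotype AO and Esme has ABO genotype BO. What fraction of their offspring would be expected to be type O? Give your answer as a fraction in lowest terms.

ABO cross AO × BO → offspring phenotypes: 1/4 O, 1/4 A, 1/4 B, 1/4 AB.
So P(type O) = 1/4.

1/4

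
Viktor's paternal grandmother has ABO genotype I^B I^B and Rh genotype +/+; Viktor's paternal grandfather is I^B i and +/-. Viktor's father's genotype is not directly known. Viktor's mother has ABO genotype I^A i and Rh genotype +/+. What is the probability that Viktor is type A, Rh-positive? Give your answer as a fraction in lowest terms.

Viktor's father's ABO genotype from I^B I^B × I^B i: 1/2 I^B I^B, 1/2 I^B i.
Crossing each possibility with the mother I^A i and summing P(type A): 1/2·0 + 1/2·1/4 = 1/8.
Similarly for Rh via the father's Rh distribution: P(Rh+) = 1.
Independent loci: 1/8 × 1 = 1/8.

1/8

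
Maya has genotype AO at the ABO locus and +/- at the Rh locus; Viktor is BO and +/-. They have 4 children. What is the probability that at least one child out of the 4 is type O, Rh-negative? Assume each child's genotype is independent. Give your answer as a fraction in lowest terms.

14911/65536

ABO cross AO × BO → 1/4 O, 1/4 A, 1/4 B, 1/4 AB.
Rh cross +/- × +/- → 3/4 Rh+, 1/4 Rh-; so P(type O, Rh-negative) = 1/4 × 1/4 = 1/16 per child.
P(none) = (15/16)^4 = 50625/65536; P(at least one) = 1 − 50625/65536 = 14911/65536.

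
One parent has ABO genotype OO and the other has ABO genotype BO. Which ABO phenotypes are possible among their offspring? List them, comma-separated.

Gametes from OO × BO give offspring ABO genotypes BO, OO, i.e. phenotypes O, B.

O, B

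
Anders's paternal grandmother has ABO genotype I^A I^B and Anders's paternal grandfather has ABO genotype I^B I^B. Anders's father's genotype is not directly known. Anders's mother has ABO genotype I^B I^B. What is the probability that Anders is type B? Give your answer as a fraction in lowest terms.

3/4

Anders's father's ABO genotype from I^A I^B × I^B I^B: 1/2 I^A I^B, 1/2 I^B I^B.
Crossing each possibility with the mother I^B I^B and summing P(type B): 1/2·1/2 + 1/2·1 = 3/4.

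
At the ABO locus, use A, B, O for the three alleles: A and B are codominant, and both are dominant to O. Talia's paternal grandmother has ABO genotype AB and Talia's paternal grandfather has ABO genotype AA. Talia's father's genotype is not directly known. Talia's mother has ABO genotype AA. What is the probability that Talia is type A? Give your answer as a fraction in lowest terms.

3/4

Talia's father's ABO genotype from AB × AA: 1/2 AA, 1/2 AB.
Crossing each possibility with the mother AA and summing P(type A): 1/2·1 + 1/2·1/2 = 3/4.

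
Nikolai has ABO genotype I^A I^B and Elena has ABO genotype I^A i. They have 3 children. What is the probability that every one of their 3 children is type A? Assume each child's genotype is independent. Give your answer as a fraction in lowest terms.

1/8

ABO cross I^A I^B × I^A i → 1/2 A, 1/4 B, 1/4 AB.
So P(type A) = 1/2 per child.
All 3 independent: (1/2)^3 = 1/8.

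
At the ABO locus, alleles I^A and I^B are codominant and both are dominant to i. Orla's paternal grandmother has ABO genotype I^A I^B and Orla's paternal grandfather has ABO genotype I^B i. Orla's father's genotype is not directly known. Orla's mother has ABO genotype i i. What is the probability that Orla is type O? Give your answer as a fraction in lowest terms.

1/4

Orla's father's ABO genotype from I^A I^B × I^B i: 1/4 I^A I^B, 1/4 I^A i, 1/4 I^B I^B, 1/4 I^B i.
Crossing each possibility with the mother i i and summing P(type O): 1/4·0 + 1/4·1/2 + 1/4·0 + 1/4·1/2 = 1/4.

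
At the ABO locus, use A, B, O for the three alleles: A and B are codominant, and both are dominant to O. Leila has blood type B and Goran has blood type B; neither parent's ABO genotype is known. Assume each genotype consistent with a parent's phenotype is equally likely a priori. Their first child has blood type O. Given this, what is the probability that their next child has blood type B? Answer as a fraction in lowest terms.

3/4

Possible genotypes: Leila ∈ {BB, BO}; Goran ∈ {BB, BO}.
Weight each parental genotype pair by prior × P(type-O child):
  BO × BO: posterior weight 1; P(next child type B) = 3/4.
Weighted sum = 3/4.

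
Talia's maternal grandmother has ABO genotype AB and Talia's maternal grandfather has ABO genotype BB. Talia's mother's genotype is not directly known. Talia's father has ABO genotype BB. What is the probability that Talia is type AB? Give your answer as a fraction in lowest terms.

Talia's mother's ABO genotype from AB × BB: 1/2 AB, 1/2 BB.
Crossing each possibility with the father BB and summing P(type AB): 1/2·1/2 + 1/2·0 = 1/4.

1/4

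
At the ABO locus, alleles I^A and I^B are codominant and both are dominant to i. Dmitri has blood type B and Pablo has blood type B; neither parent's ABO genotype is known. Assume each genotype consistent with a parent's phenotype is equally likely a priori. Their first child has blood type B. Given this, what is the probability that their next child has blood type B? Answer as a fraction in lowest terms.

Possible genotypes: Dmitri ∈ {I^B I^B, I^B i}; Pablo ∈ {I^B I^B, I^B i}.
Weight each parental genotype pair by prior × P(type-B child):
  I^B I^B × I^B I^B: posterior weight 4/15; P(next child type B) = 1.
  I^B I^B × I^B i: posterior weight 4/15; P(next child type B) = 1.
  I^B i × I^B I^B: posterior weight 4/15; P(next child type B) = 1.
  I^B i × I^B i: posterior weight 1/5; P(next child type B) = 3/4.
Weighted sum = 19/20.

19/20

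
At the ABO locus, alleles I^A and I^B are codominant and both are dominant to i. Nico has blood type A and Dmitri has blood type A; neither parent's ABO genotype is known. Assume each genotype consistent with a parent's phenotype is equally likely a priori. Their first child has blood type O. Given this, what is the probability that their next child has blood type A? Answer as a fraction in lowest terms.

3/4

Possible genotypes: Nico ∈ {I^A I^A, I^A i}; Dmitri ∈ {I^A I^A, I^A i}.
Weight each parental genotype pair by prior × P(type-O child):
  I^A i × I^A i: posterior weight 1; P(next child type A) = 3/4.
Weighted sum = 3/4.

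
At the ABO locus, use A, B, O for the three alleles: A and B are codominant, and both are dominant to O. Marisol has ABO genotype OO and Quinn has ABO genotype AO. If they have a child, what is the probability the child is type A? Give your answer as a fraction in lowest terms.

ABO cross OO × AO → offspring phenotypes: 1/2 O, 1/2 A.
So P(type A) = 1/2.

1/2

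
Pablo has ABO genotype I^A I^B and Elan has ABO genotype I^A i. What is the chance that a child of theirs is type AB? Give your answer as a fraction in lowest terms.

1/4

ABO cross I^A I^B × I^A i → offspring phenotypes: 1/2 A, 1/4 B, 1/4 AB.
So P(type AB) = 1/4.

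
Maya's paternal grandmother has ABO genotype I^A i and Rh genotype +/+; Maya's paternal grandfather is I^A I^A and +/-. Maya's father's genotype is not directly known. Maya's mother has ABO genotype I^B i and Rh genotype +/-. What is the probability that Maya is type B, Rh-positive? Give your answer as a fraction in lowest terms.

Maya's father's ABO genotype from I^A i × I^A I^A: 1/2 I^A I^A, 1/2 I^A i.
Crossing each possibility with the mother I^B i and summing P(type B): 1/2·0 + 1/2·1/4 = 1/8.
Similarly for Rh via the father's Rh distribution: P(Rh+) = 7/8.
Independent loci: 1/8 × 7/8 = 7/64.

7/64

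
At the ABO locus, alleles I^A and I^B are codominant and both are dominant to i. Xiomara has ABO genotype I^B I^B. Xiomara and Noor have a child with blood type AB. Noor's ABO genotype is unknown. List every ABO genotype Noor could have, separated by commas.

I^A I^A, I^A I^B, I^A i

For each candidate genotype of Noor, check whether crossing it with I^B I^B can produce every observed child phenotype.
  I^A I^A → possible child types {AB} ✓
  I^A I^B → possible child types {B, AB} ✓
  I^A i → possible child types {B, AB} ✓
  I^B I^B → possible child types {B} ✗
  I^B i → possible child types {B} ✗
  i i → possible child types {B} ✗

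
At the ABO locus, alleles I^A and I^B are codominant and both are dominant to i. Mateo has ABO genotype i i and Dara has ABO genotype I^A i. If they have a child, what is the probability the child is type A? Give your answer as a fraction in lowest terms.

ABO cross i i × I^A i → offspring phenotypes: 1/2 O, 1/2 A.
So P(type A) = 1/2.

1/2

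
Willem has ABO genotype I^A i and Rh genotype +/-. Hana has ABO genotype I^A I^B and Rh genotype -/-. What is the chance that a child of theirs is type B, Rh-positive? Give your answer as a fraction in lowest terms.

1/8

ABO cross I^A i × I^A I^B → offspring phenotypes: 1/2 A, 1/4 B, 1/4 AB.
Rh cross +/- × -/- → 1/2 Rh+, 1/2 Rh-.
Independent loci: P(type B, Rh-positive) = 1/4 × 1/2 = 1/8.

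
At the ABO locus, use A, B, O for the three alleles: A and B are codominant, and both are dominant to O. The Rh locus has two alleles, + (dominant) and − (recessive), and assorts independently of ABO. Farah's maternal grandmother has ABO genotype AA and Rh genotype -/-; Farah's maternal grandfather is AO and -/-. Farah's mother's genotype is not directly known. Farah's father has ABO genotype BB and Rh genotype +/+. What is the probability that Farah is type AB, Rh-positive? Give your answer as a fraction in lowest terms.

Farah's mother's ABO genotype from AA × AO: 1/2 AA, 1/2 AO.
Crossing each possibility with the father BB and summing P(type AB): 1/2·1 + 1/2·1/2 = 3/4.
Similarly for Rh via the mother's Rh distribution: P(Rh+) = 1.
Independent loci: 3/4 × 1 = 3/4.

3/4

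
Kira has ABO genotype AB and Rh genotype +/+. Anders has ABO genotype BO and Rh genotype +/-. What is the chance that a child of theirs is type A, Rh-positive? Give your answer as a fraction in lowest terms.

ABO cross AB × BO → offspring phenotypes: 1/4 A, 1/2 B, 1/4 AB.
Rh cross +/+ × +/- → 1 Rh+.
Independent loci: P(type A, Rh-positive) = 1/4 × 1 = 1/4.

1/4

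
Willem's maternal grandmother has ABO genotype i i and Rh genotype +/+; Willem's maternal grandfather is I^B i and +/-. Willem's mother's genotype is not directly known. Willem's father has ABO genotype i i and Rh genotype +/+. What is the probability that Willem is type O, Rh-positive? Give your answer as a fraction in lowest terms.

Willem's mother's ABO genotype from i i × I^B i: 1/2 I^B i, 1/2 i i.
Crossing each possibility with the father i i and summing P(type O): 1/2·1/2 + 1/2·1 = 3/4.
Similarly for Rh via the mother's Rh distribution: P(Rh+) = 1.
Independent loci: 3/4 × 1 = 3/4.

3/4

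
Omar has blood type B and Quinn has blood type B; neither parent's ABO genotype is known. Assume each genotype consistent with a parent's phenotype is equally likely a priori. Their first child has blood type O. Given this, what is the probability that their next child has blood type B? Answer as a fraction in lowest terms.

3/4

Possible genotypes: Omar ∈ {I^B I^B, I^B i}; Quinn ∈ {I^B I^B, I^B i}.
Weight each parental genotype pair by prior × P(type-O child):
  I^B i × I^B i: posterior weight 1; P(next child type B) = 3/4.
Weighted sum = 3/4.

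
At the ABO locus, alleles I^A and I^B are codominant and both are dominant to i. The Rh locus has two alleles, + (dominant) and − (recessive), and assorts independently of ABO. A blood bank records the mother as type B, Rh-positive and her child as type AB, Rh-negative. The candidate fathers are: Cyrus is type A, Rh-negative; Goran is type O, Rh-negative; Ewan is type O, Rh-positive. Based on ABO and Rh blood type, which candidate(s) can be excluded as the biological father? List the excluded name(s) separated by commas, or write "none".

A candidate is excluded only if no genotype consistent with his phenotype could produce a type AB, Rh-negative child with a type B, Rh-positive mother.
Goran (type O, Rh-): no genotype consistent with that phenotype can produce a type-AB Rh- child with a type-B mother.
Ewan (type O, Rh+): no genotype consistent with that phenotype can produce a type-AB Rh- child with a type-B mother.

Goran, Ewan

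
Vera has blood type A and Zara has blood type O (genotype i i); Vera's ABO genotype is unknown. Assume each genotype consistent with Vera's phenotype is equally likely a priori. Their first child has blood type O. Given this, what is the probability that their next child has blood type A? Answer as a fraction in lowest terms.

1/2

Possible genotypes: Vera ∈ {I^A I^A, I^A i}; Zara ∈ {i i}.
Weight each parental genotype pair by prior × P(type-O child):
  I^A i × i i: posterior weight 1; P(next child type A) = 1/2.
Weighted sum = 1/2.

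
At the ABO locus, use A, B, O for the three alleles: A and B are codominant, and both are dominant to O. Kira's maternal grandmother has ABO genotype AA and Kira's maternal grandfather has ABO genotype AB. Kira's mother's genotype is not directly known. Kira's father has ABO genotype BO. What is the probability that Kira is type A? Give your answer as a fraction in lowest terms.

Kira's mother's ABO genotype from AA × AB: 1/2 AA, 1/2 AB.
Crossing each possibility with the father BO and summing P(type A): 1/2·1/2 + 1/2·1/4 = 3/8.

3/8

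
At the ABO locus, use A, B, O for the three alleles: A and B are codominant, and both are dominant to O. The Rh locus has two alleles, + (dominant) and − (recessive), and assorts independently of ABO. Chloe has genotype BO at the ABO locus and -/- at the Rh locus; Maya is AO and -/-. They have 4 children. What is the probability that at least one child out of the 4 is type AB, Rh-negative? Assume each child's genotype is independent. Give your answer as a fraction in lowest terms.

ABO cross BO × AO → 1/4 O, 1/4 A, 1/4 B, 1/4 AB.
Rh cross -/- × -/- → 1 Rh-; so P(type AB, Rh-negative) = 1/4 × 1 = 1/4 per child.
P(none) = (3/4)^4 = 81/256; P(at least one) = 1 − 81/256 = 175/256.

175/256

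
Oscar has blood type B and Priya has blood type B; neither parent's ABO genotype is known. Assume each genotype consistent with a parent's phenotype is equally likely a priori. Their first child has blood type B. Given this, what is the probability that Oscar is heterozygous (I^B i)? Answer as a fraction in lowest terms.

Possible genotypes: Oscar ∈ {I^B I^B, I^B i}; Priya ∈ {I^B I^B, I^B i}.
Weight each parental genotype pair by prior × P(type-B child):
  I^B I^B × I^B I^B: posterior weight 4/15.
  I^B I^B × I^B i: posterior weight 4/15.
  I^B i × I^B I^B: posterior weight 4/15.
  I^B i × I^B i: posterior weight 1/5.
Sum the posterior weight over pairs where Oscar is I^B i: 7/15.

7/15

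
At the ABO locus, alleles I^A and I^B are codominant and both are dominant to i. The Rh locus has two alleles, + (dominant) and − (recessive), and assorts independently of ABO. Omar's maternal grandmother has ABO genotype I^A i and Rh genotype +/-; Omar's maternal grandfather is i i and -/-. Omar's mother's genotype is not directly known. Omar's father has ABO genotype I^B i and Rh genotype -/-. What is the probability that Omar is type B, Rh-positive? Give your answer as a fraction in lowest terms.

Omar's mother's ABO genotype from I^A i × i i: 1/2 I^A i, 1/2 i i.
Crossing each possibility with the father I^B i and summing P(type B): 1/2·1/4 + 1/2·1/2 = 3/8.
Similarly for Rh via the mother's Rh distribution: P(Rh+) = 1/4.
Independent loci: 3/8 × 1/4 = 3/32.

3/32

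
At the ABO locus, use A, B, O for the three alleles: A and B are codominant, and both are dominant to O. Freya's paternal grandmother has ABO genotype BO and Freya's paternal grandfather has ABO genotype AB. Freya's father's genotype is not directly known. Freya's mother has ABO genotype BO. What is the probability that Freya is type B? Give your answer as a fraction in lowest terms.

5/8

Freya's father's ABO genotype from BO × AB: 1/4 AB, 1/4 AO, 1/4 BB, 1/4 BO.
Crossing each possibility with the mother BO and summing P(type B): 1/4·1/2 + 1/4·1/4 + 1/4·1 + 1/4·3/4 = 5/8.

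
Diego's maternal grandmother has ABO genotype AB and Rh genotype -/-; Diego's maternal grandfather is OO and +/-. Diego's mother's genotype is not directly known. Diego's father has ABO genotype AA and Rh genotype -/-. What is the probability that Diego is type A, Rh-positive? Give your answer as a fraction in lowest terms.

Diego's mother's ABO genotype from AB × OO: 1/2 AO, 1/2 BO.
Crossing each possibility with the father AA and summing P(type A): 1/2·1 + 1/2·1/2 = 3/4.
Similarly for Rh via the mother's Rh distribution: P(Rh+) = 1/4.
Independent loci: 3/4 × 1/4 = 3/16.

3/16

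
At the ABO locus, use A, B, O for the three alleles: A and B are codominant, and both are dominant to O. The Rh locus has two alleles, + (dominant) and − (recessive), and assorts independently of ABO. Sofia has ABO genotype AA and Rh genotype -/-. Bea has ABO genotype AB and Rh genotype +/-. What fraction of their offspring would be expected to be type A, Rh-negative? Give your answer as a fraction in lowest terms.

1/4

ABO cross AA × AB → offspring phenotypes: 1/2 A, 1/2 AB.
Rh cross -/- × +/- → 1/2 Rh+, 1/2 Rh-.
Independent loci: P(type A, Rh-negative) = 1/2 × 1/2 = 1/4.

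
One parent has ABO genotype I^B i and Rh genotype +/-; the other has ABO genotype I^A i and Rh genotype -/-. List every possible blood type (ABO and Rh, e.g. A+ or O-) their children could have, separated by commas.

O+, O-, A+, A-, B+, B-, AB+, AB-

Gametes from I^B i × I^A i give offspring ABO genotypes I^A I^B, I^A i, I^B i, i i, i.e. phenotypes O, A, B, AB.
Rh cross +/- × -/- → phenotypes Rh+, Rh-.
Combining independently: O+, O-, A+, A-, B+, B-, AB+, AB-.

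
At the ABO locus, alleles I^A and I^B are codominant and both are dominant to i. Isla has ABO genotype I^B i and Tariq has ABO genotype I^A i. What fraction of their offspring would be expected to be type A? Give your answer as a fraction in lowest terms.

1/4

ABO cross I^B i × I^A i → offspring phenotypes: 1/4 O, 1/4 A, 1/4 B, 1/4 AB.
So P(type A) = 1/4.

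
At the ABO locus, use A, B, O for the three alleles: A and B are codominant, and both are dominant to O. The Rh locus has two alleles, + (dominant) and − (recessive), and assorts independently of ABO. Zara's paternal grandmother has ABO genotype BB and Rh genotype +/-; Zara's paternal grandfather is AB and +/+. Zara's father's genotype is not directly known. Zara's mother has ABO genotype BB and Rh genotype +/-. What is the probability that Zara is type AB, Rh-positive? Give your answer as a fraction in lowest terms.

Zara's father's ABO genotype from BB × AB: 1/2 AB, 1/2 BB.
Crossing each possibility with the mother BB and summing P(type AB): 1/2·1/2 + 1/2·0 = 1/4.
Similarly for Rh via the father's Rh distribution: P(Rh+) = 7/8.
Independent loci: 1/4 × 7/8 = 7/32.

7/32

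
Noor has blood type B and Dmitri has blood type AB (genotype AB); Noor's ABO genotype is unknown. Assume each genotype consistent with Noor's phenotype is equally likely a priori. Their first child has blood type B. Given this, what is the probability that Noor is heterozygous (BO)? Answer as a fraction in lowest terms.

1/2

Possible genotypes: Noor ∈ {BB, BO}; Dmitri ∈ {AB}.
Weight each parental genotype pair by prior × P(type-B child):
  BB × AB: posterior weight 1/2.
  BO × AB: posterior weight 1/2.
Sum the posterior weight over pairs where Noor is BO: 1/2.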